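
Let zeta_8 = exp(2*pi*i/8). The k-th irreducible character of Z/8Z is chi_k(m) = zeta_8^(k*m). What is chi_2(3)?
chi_2(3) = zeta_8^6 = -I

Explanation: chi_2(3) = zeta_8^(2*3) = zeta_8^6. Since zeta_8^8 = 1, this equals zeta_8^6 = exp(2*pi*i*6/8) = -I.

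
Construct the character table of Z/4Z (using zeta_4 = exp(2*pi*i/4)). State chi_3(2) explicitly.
Character table of Z/4Z (irreps indexed chi_0,...,chi_3 with chi_k(m) = zeta_4^(k*m), zeta_4 = exp(2*pi*i/4)):
  irrep \ class  {0} (size 1)  {1} (size 1)  {2} (size 1)  {3} (size 1)
  chi_0          1             1             1             1           
  chi_1          1             I             -1            -I          
  chi_2          1             -1            1             -1          
  chi_3          1             -I            -1            I           

Spot check: chi_3(2) = zeta_4^(3*2) = zeta_4^6 = -1.

Argument: Z/4Z is abelian, so all 4 irreducible complex representations are 1-dimensional. They are given by chi_k(m) = zeta_4^(k*m) for k = 0,...,3. Row orthogonality: sum_m chi_k(m) conj(chi_l(m)) = 4 * [k = l].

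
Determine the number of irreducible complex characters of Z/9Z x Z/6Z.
54

Argument: The number of irreducible complex representations of a finite group equals its number of conjugacy classes. Z/9Z x Z/6Z is abelian of order 54, so every element is its own conjugacy class: 54 classes, so Z/9Z x Z/6Z (order 54) has exactly 54 irreducible complex representations.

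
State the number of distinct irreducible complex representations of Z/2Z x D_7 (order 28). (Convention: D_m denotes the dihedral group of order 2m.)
10

Justification: The number of irreducible complex representations of a finite group equals its number of conjugacy classes. For a direct product, #classes(G x H) = #classes(G) * #classes(H). Z/2Z has 2 classes (abelian), D_7 has 5 classes, so 2 * 5 = 10, so Z/2Z x D_7 (order 28) has exactly 10 irreducible complex representations.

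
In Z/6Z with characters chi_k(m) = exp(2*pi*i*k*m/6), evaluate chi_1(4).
chi_1(4) = zeta_6^4 = exp(-2*I*pi/3)

Explanation: chi_1(4) = zeta_6^(1*4) = zeta_6^4. Since zeta_6^6 = 1, this equals zeta_6^4 = exp(2*pi*i*4/6) = exp(-2*I*pi/3).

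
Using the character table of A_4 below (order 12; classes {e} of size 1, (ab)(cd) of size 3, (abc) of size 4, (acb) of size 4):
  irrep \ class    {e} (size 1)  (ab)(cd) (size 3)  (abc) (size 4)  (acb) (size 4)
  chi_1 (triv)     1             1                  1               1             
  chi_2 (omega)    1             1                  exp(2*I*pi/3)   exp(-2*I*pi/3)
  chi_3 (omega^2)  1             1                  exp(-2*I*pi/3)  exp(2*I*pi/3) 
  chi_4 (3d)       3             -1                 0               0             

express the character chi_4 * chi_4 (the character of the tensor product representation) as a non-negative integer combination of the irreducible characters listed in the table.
chi_4 tensor chi_4 = chi_1 + chi_2 + chi_3 + 2*chi_4 (all other irreducibles have multiplicity 0).

Argument: The character of a tensor product is the pointwise product (chi_4 * chi_4)(C) = chi_4(C) * chi_4(C):
  {e}: (3)*(3), (ab)(cd): (-1)*(-1), (abc): (0)*(0), (acb): (0)*(0)
so (chi_4 * chi_4) takes values
  {e} -> 9, (ab)(cd) -> 1, (abc) -> 0, (acb) -> 0.
Now take the inner product of this character with each irreducible chi from the table, <chi_4*chi_4, chi> = (1/12) sum_C |C| (chi_4*chi_4)(C) conj(chi(C)):
  <chi_4*chi_4, chi_1> = (1/12)[1*(9)*conj(1) + 3*(1)*conj(1) + 4*(0)*conj(1) + 4*(0)*conj(1)]
      = (1/12)[(9) + (3) + (0) + (0)] = 12/12 = 1
  <chi_4*chi_4, chi_2> = (1/12)[1*(9)*conj(1) + 3*(1)*conj(1) + 4*(0)*conj(exp(2*I*pi/3)) + 4*(0)*conj(exp(-2*I*pi/3))]
      = (1/12)[(9) + (3) + (0) + (0)] = 12/12 = 1
  <chi_4*chi_4, chi_3> = (1/12)[1*(9)*conj(1) + 3*(1)*conj(1) + 4*(0)*conj(exp(-2*I*pi/3)) + 4*(0)*conj(exp(2*I*pi/3))]
      = (1/12)[(9) + (3) + (0) + (0)] = 12/12 = 1
  <chi_4*chi_4, chi_4> = (1/12)[1*(9)*conj(3) + 3*(1)*conj(-1) + 4*(0)*conj(0) + 4*(0)*conj(0)]
      = (1/12)[(27) + (-3) + (0) + (0)] = 24/12 = 2
(Exp terms are combined using exp(i*s)*conj(exp(i*t)) = exp(i*(s-t)), and sums of them are collapsed using the identity that for every m > 1 the m distinct m-th roots of unity sum to 0, e.g. 1 + exp(2*I*pi/3) + exp(-2*I*pi/3) = 0.)
Hence the multiplicities are chi_1: 1, chi_2: 1, chi_3: 1, chi_4: 2. Dimension check: dim(chi_4)*dim(chi_4) = 3*3 = 9 and sum (mult * dim) = 1*1 + 1*1 + 1*1 + 2*3 = 9.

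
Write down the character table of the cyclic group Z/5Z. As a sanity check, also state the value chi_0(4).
Character table of Z/5Z (irreps indexed chi_0,...,chi_4 with chi_k(m) = zeta_5^(k*m), zeta_5 = exp(2*pi*i/5)):
  irrep \ class  {0} (size 1)  {1} (size 1)    {2} (size 1)    {3} (size 1)    {4} (size 1)  
  chi_0          1             1               1               1               1             
  chi_1          1             exp(2*I*pi/5)   exp(4*I*pi/5)   exp(-4*I*pi/5)  exp(-2*I*pi/5)
  chi_2          1             exp(4*I*pi/5)   exp(-2*I*pi/5)  exp(2*I*pi/5)   exp(-4*I*pi/5)
  chi_3          1             exp(-4*I*pi/5)  exp(2*I*pi/5)   exp(-2*I*pi/5)  exp(4*I*pi/5) 
  chi_4          1             exp(-2*I*pi/5)  exp(-4*I*pi/5)  exp(4*I*pi/5)   exp(2*I*pi/5) 

Spot check: chi_0(4) = zeta_5^(0*4) = zeta_5^0 = 1.

Argument: Z/5Z is abelian, so all 5 irreducible complex representations are 1-dimensional. They are given by chi_k(m) = zeta_5^(k*m) for k = 0,...,4. Row orthogonality: sum_m chi_k(m) conj(chi_l(m)) = 5 * [k = l].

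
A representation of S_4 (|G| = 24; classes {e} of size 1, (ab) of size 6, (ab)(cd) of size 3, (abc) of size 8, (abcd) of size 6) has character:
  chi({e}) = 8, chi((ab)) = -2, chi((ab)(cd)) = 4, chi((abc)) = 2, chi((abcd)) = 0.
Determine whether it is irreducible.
Not irreducible (reducible): <chi, chi> = 7 > 1.

Why: <chi, chi> = (1/|G|) sum_C |C| * |chi(C)|^2 = (1/24)[1*|8|^2 + 6*|-2|^2 + 3*|4|^2 + 8*|2|^2 + 6*|0|^2]
  = (1/24)[(64) + (24) + (48) + (32) + (0)] = 168/24 = 7.
A character is irreducible iff <chi, chi> = 1, so this representation is reducible.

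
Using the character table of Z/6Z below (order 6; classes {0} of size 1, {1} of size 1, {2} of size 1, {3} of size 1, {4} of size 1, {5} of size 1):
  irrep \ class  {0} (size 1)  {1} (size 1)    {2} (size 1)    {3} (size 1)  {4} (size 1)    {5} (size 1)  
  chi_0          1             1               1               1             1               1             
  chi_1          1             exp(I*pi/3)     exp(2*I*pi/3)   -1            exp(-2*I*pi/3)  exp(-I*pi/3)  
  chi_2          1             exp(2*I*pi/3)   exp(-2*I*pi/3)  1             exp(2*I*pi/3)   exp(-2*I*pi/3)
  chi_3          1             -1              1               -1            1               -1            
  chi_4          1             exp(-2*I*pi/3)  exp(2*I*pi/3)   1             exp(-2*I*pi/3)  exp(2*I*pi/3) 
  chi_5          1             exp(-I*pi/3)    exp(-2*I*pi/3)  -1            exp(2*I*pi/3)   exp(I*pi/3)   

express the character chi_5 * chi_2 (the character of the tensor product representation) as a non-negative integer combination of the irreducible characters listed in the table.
chi_5 tensor chi_2 = chi_1 (all other irreducibles have multiplicity 0).

Explanation: The character of a tensor product is the pointwise product (chi_5 * chi_2)(C) = chi_5(C) * chi_2(C):
  {0}: (1)*(1), {1}: (exp(-I*pi/3))*(exp(2*I*pi/3)), {2}: (exp(-2*I*pi/3))*(exp(-2*I*pi/3)), {3}: (-1)*(1), {4}: (exp(2*I*pi/3))*(exp(2*I*pi/3)), {5}: (exp(I*pi/3))*(exp(-2*I*pi/3))
so (chi_5 * chi_2) takes values
  {0} -> 1, {1} -> exp(I*pi/3), {2} -> exp(2*I*pi/3), {3} -> -1, {4} -> exp(-2*I*pi/3), {5} -> exp(-I*pi/3).
Now take the inner product of this character with each irreducible chi from the table, <chi_5*chi_2, chi> = (1/6) sum_C |C| (chi_5*chi_2)(C) conj(chi(C)):
  <chi_5*chi_2, chi_0> = (1/6)[1*(1)*conj(1) + 1*(exp(I*pi/3))*conj(1) + 1*(exp(2*I*pi/3))*conj(1) + 1*(-1)*conj(1) + 1*(exp(-2*I*pi/3))*conj(1) + 1*(exp(-I*pi/3))*conj(1)]
      = (1/6)[(1) + (exp(I*pi/3)) + (exp(2*I*pi/3)) + (-1) + (exp(-2*I*pi/3)) + (exp(-I*pi/3))] = 0/6 = 0
  <chi_5*chi_2, chi_1> = (1/6)[1*(1)*conj(1) + 1*(exp(I*pi/3))*conj(exp(I*pi/3)) + 1*(exp(2*I*pi/3))*conj(exp(2*I*pi/3)) + 1*(-1)*conj(-1) + 1*(exp(-2*I*pi/3))*conj(exp(-2*I*pi/3)) + 1*(exp(-I*pi/3))*conj(exp(-I*pi/3))]
      = (1/6)[(1) + (1) + (1) + (1) + (1) + (1)] = 6/6 = 1
  <chi_5*chi_2, chi_2> = (1/6)[1*(1)*conj(1) + 1*(exp(I*pi/3))*conj(exp(2*I*pi/3)) + 1*(exp(2*I*pi/3))*conj(exp(-2*I*pi/3)) + 1*(-1)*conj(1) + 1*(exp(-2*I*pi/3))*conj(exp(2*I*pi/3)) + 1*(exp(-I*pi/3))*conj(exp(-2*I*pi/3))]
      = (1/6)[(1) + (exp(-I*pi/3)) + (exp(-2*I*pi/3)) + (-1) + (exp(2*I*pi/3)) + (exp(I*pi/3))] = 0/6 = 0
  <chi_5*chi_2, chi_3> = (1/6)[1*(1)*conj(1) + 1*(exp(I*pi/3))*conj(-1) + 1*(exp(2*I*pi/3))*conj(1) + 1*(-1)*conj(-1) + 1*(exp(-2*I*pi/3))*conj(1) + 1*(exp(-I*pi/3))*conj(-1)]
      = (1/6)[(1) + (-exp(I*pi/3)) + (exp(2*I*pi/3)) + (1) + (exp(-2*I*pi/3)) + (-exp(-I*pi/3))] = 0/6 = 0
  <chi_5*chi_2, chi_4> = (1/6)[1*(1)*conj(1) + 1*(exp(I*pi/3))*conj(exp(-2*I*pi/3)) + 1*(exp(2*I*pi/3))*conj(exp(2*I*pi/3)) + 1*(-1)*conj(1) + 1*(exp(-2*I*pi/3))*conj(exp(-2*I*pi/3)) + 1*(exp(-I*pi/3))*conj(exp(2*I*pi/3))]
      = (1/6)[(1) + (-1) + (1) + (-1) + (1) + (-1)] = 0/6 = 0
  <chi_5*chi_2, chi_5> = (1/6)[1*(1)*conj(1) + 1*(exp(I*pi/3))*conj(exp(-I*pi/3)) + 1*(exp(2*I*pi/3))*conj(exp(-2*I*pi/3)) + 1*(-1)*conj(-1) + 1*(exp(-2*I*pi/3))*conj(exp(2*I*pi/3)) + 1*(exp(-I*pi/3))*conj(exp(I*pi/3))]
      = (1/6)[(1) + (exp(2*I*pi/3)) + (exp(-2*I*pi/3)) + (1) + (exp(2*I*pi/3)) + (exp(-2*I*pi/3))] = 0/6 = 0
(Exp terms are combined using exp(i*s)*conj(exp(i*t)) = exp(i*(s-t)), and sums of them are collapsed using the identity that for every m > 1 the m distinct m-th roots of unity sum to 0, e.g. 1 + exp(2*I*pi/3) + exp(-2*I*pi/3) = 0.)
Hence the multiplicities are chi_1: 1. Dimension check: dim(chi_5)*dim(chi_2) = 1*1 = 1 and sum (mult * dim) = 1*1 = 1.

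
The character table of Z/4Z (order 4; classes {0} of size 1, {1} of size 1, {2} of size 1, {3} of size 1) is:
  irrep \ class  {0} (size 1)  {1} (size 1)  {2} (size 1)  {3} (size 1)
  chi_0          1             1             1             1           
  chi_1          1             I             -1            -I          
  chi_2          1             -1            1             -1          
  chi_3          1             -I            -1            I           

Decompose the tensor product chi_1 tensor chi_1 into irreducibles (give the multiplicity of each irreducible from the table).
chi_1 tensor chi_1 = chi_2 (all other irreducibles have multiplicity 0).

Working: The character of a tensor product is the pointwise product (chi_1 * chi_1)(C) = chi_1(C) * chi_1(C):
  {0}: (1)*(1), {1}: (I)*(I), {2}: (-1)*(-1), {3}: (-I)*(-I)
so (chi_1 * chi_1) takes values
  {0} -> 1, {1} -> -1, {2} -> 1, {3} -> -1.
Now take the inner product of this character with each irreducible chi from the table, <chi_1*chi_1, chi> = (1/4) sum_C |C| (chi_1*chi_1)(C) conj(chi(C)):
  <chi_1*chi_1, chi_0> = (1/4)[1*(1)*conj(1) + 1*(-1)*conj(1) + 1*(1)*conj(1) + 1*(-1)*conj(1)]
      = (1/4)[(1) + (-1) + (1) + (-1)] = 0/4 = 0
  <chi_1*chi_1, chi_1> = (1/4)[1*(1)*conj(1) + 1*(-1)*conj(I) + 1*(1)*conj(-1) + 1*(-1)*conj(-I)]
      = (1/4)[(1) + (I) + (-1) + (-I)] = 0/4 = 0
  <chi_1*chi_1, chi_2> = (1/4)[1*(1)*conj(1) + 1*(-1)*conj(-1) + 1*(1)*conj(1) + 1*(-1)*conj(-1)]
      = (1/4)[(1) + (1) + (1) + (1)] = 4/4 = 1
  <chi_1*chi_1, chi_3> = (1/4)[1*(1)*conj(1) + 1*(-1)*conj(-I) + 1*(1)*conj(-1) + 1*(-1)*conj(I)]
      = (1/4)[(1) + (-I) + (-1) + (I)] = 0/4 = 0
(Exp terms are combined using exp(i*s)*conj(exp(i*t)) = exp(i*(s-t)), and sums of them are collapsed using the identity that for every m > 1 the m distinct m-th roots of unity sum to 0, e.g. 1 + exp(2*I*pi/3) + exp(-2*I*pi/3) = 0.)
Hence the multiplicities are chi_2: 1. Dimension check: dim(chi_1)*dim(chi_1) = 1*1 = 1 and sum (mult * dim) = 1*1 = 1.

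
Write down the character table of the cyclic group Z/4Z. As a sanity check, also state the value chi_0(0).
Character table of Z/4Z (irreps indexed chi_0,...,chi_3 with chi_k(m) = zeta_4^(k*m), zeta_4 = exp(2*pi*i/4)):
  irrep \ class  {0} (size 1)  {1} (size 1)  {2} (size 1)  {3} (size 1)
  chi_0          1             1             1             1           
  chi_1          1             I             -1            -I          
  chi_2          1             -1            1             -1          
  chi_3          1             -I            -1            I           

Spot check: chi_0(0) = zeta_4^(0*0) = zeta_4^0 = 1.

Z/4Z is abelian, so all 4 irreducible complex representations are 1-dimensional. They are given by chi_k(m) = zeta_4^(k*m) for k = 0,...,3. Row orthogonality: sum_m chi_k(m) conj(chi_l(m)) = 4 * [k = l].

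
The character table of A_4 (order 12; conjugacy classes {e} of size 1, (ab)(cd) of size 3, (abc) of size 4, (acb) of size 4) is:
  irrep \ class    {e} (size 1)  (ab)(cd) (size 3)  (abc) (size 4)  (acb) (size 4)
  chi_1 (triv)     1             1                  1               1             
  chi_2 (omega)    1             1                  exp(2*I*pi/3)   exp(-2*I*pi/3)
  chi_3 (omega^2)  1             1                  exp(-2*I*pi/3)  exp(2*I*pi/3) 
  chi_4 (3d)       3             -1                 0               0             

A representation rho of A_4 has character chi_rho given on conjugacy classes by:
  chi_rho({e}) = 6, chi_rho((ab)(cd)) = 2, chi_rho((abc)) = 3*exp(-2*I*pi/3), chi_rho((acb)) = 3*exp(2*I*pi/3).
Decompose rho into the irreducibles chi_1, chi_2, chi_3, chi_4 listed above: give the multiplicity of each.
Multiplicities: chi_1: 0, chi_2: 0, chi_3: 3, chi_4: 1.

Working: Use <chi_rho, chi> = (1/|G|) sum_C |C| * chi_rho(C) * conj(chi(C)) with |G| = 12 for each irreducible chi in the table:
  <chi_rho, chi_1> = (1/12)[1*(6)*conj(1) + 3*(2)*conj(1) + 4*(3*exp(-2*I*pi/3))*conj(1) + 4*(3*exp(2*I*pi/3))*conj(1)]
      = (1/12)[(6) + (6) + (12*exp(-2*I*pi/3)) + (12*exp(2*I*pi/3))] = 0/12 = 0
  <chi_rho, chi_2> = (1/12)[1*(6)*conj(1) + 3*(2)*conj(1) + 4*(3*exp(-2*I*pi/3))*conj(exp(2*I*pi/3)) + 4*(3*exp(2*I*pi/3))*conj(exp(-2*I*pi/3))]
      = (1/12)[(6) + (6) + (12*exp(2*I*pi/3)) + (12*exp(-2*I*pi/3))] = 0/12 = 0
  <chi_rho, chi_3> = (1/12)[1*(6)*conj(1) + 3*(2)*conj(1) + 4*(3*exp(-2*I*pi/3))*conj(exp(-2*I*pi/3)) + 4*(3*exp(2*I*pi/3))*conj(exp(2*I*pi/3))]
      = (1/12)[(6) + (6) + (12) + (12)] = 36/12 = 3
  <chi_rho, chi_4> = (1/12)[1*(6)*conj(3) + 3*(2)*conj(-1) + 4*(3*exp(-2*I*pi/3))*conj(0) + 4*(3*exp(2*I*pi/3))*conj(0)]
      = (1/12)[(18) + (-6) + (0) + (0)] = 12/12 = 1
(Exp terms are combined using exp(i*s)*conj(exp(i*t)) = exp(i*(s-t)), and sums of them are collapsed using the identity that for every m > 1 the m distinct m-th roots of unity sum to 0, e.g. 1 + exp(2*I*pi/3) + exp(-2*I*pi/3) = 0.)
Dimension check: dim(rho) = sum (mult * dim) = 0*1 + 0*1 + 3*1 + 1*3 = 6 = chi_rho(e) = 6.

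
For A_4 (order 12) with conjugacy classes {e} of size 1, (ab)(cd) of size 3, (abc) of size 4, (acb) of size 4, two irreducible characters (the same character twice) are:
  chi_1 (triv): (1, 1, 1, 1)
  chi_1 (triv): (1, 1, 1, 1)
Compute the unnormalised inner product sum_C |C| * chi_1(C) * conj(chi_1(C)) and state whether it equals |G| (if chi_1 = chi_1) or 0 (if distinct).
Sum = 12 = |G| = 12; so <chi_1, chi_1> = 1 (norm-1 confirms irreducibility).

Proof sketch: Compute term by term over conjugacy classes (|C| * chi_1(C) * conj(chi_1(C))):
  1*(1)*conj(1) + 3*(1)*conj(1) + 4*(1)*conj(1) + 4*(1)*conj(1)
  = (1) + (3) + (4) + (4)
  = 12.
(Exp terms are combined using exp(i*s)*conj(exp(i*t)) = exp(i*(s-t)), and sums of them are collapsed using the identity that for every m > 1 the m distinct m-th roots of unity sum to 0, e.g. 1 + exp(2*I*pi/3) + exp(-2*I*pi/3) = 0.)
Dividing by |G| = 12 gives 12/12 = 1, matching the row-orthogonality relation <chi_1, chi_1> = [chi_1 = chi_1].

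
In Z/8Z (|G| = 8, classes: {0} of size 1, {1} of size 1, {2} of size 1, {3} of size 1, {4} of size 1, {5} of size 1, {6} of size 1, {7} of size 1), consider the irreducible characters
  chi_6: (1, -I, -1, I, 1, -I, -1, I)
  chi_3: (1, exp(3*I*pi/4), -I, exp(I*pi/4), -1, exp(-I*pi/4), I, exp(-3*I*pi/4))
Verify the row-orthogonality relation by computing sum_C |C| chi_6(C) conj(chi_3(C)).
Sum = 0; so <chi_6, chi_3> = 0 (distinct irreducibles are orthogonal).

Reasoning: Compute term by term over conjugacy classes (|C| * chi_6(C) * conj(chi_3(C))):
  1*(1)*conj(1) + 1*(-I)*conj(exp(3*I*pi/4)) + 1*(-1)*conj(-I) + 1*(I)*conj(exp(I*pi/4)) + 1*(1)*conj(-1) + 1*(-I)*conj(exp(-I*pi/4)) + 1*(-1)*conj(I) + 1*(I)*conj(exp(-3*I*pi/4))
  = (1) + (-exp(-I*pi/4)) + (-I) + (exp(I*pi/4)) + (-1) + (-exp(3*I*pi/4)) + (I) + (exp(-3*I*pi/4))
  = 0.
(Exp terms are combined using exp(i*s)*conj(exp(i*t)) = exp(i*(s-t)), and sums of them are collapsed using the identity that for every m > 1 the m distinct m-th roots of unity sum to 0, e.g. 1 + exp(2*I*pi/3) + exp(-2*I*pi/3) = 0.)
Dividing by |G| = 8 gives 0/8 = 0, matching the row-orthogonality relation <chi_6, chi_3> = [chi_6 = chi_3].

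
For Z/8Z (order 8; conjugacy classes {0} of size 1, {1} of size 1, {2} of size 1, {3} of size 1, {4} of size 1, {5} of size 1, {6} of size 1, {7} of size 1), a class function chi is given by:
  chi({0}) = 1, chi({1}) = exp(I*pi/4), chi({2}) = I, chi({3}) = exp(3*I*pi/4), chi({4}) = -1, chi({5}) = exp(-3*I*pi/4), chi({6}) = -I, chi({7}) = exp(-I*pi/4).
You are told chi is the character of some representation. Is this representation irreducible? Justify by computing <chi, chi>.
Irreducible: <chi, chi> = 1.

Reasoning: <chi, chi> = (1/|G|) sum_C |C| * |chi(C)|^2 = (1/8)[1*|1|^2 + 1*|exp(I*pi/4)|^2 + 1*|I|^2 + 1*|exp(3*I*pi/4)|^2 + 1*|-1|^2 + 1*|exp(-3*I*pi/4)|^2 + 1*|-I|^2 + 1*|exp(-I*pi/4)|^2]
  = (1/8)[(1) + (1) + (1) + (1) + (1) + (1) + (1) + (1)] = 8/8 = 1.
(Exp terms are combined using exp(i*s)*conj(exp(i*t)) = exp(i*(s-t)), and sums of them are collapsed using the identity that for every m > 1 the m distinct m-th roots of unity sum to 0, e.g. 1 + exp(2*I*pi/3) + exp(-2*I*pi/3) = 0.)
A character is irreducible iff <chi, chi> = 1, so this representation is irreducible.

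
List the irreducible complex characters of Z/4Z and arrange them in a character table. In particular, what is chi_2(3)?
Character table of Z/4Z (irreps indexed chi_0,...,chi_3 with chi_k(m) = zeta_4^(k*m), zeta_4 = exp(2*pi*i/4)):
  irrep \ class  {0} (size 1)  {1} (size 1)  {2} (size 1)  {3} (size 1)
  chi_0          1             1             1             1           
  chi_1          1             I             -1            -I          
  chi_2          1             -1            1             -1          
  chi_3          1             -I            -1            I           

Spot check: chi_2(3) = zeta_4^(2*3) = zeta_4^6 = -1.

Working: Z/4Z is abelian, so all 4 irreducible complex representations are 1-dimensional. They are given by chi_k(m) = zeta_4^(k*m) for k = 0,...,3. Row orthogonality: sum_m chi_k(m) conj(chi_l(m)) = 4 * [k = l].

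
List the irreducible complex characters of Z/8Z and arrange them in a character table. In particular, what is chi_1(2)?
Character table of Z/8Z (irreps indexed chi_0,...,chi_7 with chi_k(m) = zeta_8^(k*m), zeta_8 = exp(2*pi*i/8)):
  irrep \ class  {0} (size 1)  {1} (size 1)    {2} (size 1)  {3} (size 1)    {4} (size 1)  {5} (size 1)    {6} (size 1)  {7} (size 1)  
  chi_0          1             1               1             1               1             1               1             1             
  chi_1          1             exp(I*pi/4)     I             exp(3*I*pi/4)   -1            exp(-3*I*pi/4)  -I            exp(-I*pi/4)  
  chi_2          1             I               -1            -I              1             I               -1            -I            
  chi_3          1             exp(3*I*pi/4)   -I            exp(I*pi/4)     -1            exp(-I*pi/4)    I             exp(-3*I*pi/4)
  chi_4          1             -1              1             -1              1             -1              1             -1            
  chi_5          1             exp(-3*I*pi/4)  I             exp(-I*pi/4)    -1            exp(I*pi/4)     -I            exp(3*I*pi/4) 
  chi_6          1             -I              -1            I               1             -I              -1            I             
  chi_7          1             exp(-I*pi/4)    -I            exp(-3*I*pi/4)  -1            exp(3*I*pi/4)   I             exp(I*pi/4)   

Spot check: chi_1(2) = zeta_8^(1*2) = zeta_8^2 = I.

Solution. Z/8Z is abelian, so all 8 irreducible complex representations are 1-dimensional. They are given by chi_k(m) = zeta_8^(k*m) for k = 0,...,7. Row orthogonality: sum_m chi_k(m) conj(chi_l(m)) = 8 * [k = l].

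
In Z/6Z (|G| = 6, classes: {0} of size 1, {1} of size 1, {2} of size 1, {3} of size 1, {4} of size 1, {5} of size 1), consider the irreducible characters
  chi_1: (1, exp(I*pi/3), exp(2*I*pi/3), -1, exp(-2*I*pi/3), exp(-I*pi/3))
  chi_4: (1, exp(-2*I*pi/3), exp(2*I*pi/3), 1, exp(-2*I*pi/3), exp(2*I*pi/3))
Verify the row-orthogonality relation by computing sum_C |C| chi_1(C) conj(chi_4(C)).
Sum = 0; so <chi_1, chi_4> = 0 (distinct irreducibles are orthogonal).

Justification: Compute term by term over conjugacy classes (|C| * chi_1(C) * conj(chi_4(C))):
  1*(1)*conj(1) + 1*(exp(I*pi/3))*conj(exp(-2*I*pi/3)) + 1*(exp(2*I*pi/3))*conj(exp(2*I*pi/3)) + 1*(-1)*conj(1) + 1*(exp(-2*I*pi/3))*conj(exp(-2*I*pi/3)) + 1*(exp(-I*pi/3))*conj(exp(2*I*pi/3))
  = (1) + (-1) + (1) + (-1) + (1) + (-1)
  = 0.
(Exp terms are combined using exp(i*s)*conj(exp(i*t)) = exp(i*(s-t)), and sums of them are collapsed using the identity that for every m > 1 the m distinct m-th roots of unity sum to 0, e.g. 1 + exp(2*I*pi/3) + exp(-2*I*pi/3) = 0.)
Dividing by |G| = 6 gives 0/6 = 0, matching the row-orthogonality relation <chi_1, chi_4> = [chi_1 = chi_4].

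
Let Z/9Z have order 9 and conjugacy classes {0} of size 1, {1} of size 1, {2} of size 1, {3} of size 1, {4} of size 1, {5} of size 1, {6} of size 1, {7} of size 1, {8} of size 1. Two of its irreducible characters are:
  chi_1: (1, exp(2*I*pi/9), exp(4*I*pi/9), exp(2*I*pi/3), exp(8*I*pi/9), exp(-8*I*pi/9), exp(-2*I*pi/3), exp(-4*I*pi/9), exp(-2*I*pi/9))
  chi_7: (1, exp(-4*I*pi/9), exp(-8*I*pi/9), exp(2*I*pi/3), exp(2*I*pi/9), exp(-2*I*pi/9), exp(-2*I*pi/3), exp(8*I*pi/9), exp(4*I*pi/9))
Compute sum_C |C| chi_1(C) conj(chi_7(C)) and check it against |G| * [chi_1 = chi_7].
Sum = 0; so <chi_1, chi_7> = 0 (distinct irreducibles are orthogonal).

Solution. Compute term by term over conjugacy classes (|C| * chi_1(C) * conj(chi_7(C))):
  1*(1)*conj(1) + 1*(exp(2*I*pi/9))*conj(exp(-4*I*pi/9)) + 1*(exp(4*I*pi/9))*conj(exp(-8*I*pi/9)) + 1*(exp(2*I*pi/3))*conj(exp(2*I*pi/3)) + 1*(exp(8*I*pi/9))*conj(exp(2*I*pi/9)) + 1*(exp(-8*I*pi/9))*conj(exp(-2*I*pi/9)) + 1*(exp(-2*I*pi/3))*conj(exp(-2*I*pi/3)) + 1*(exp(-4*I*pi/9))*conj(exp(8*I*pi/9)) + 1*(exp(-2*I*pi/9))*conj(exp(4*I*pi/9))
  = (1) + (exp(2*I*pi/3)) + (exp(-2*I*pi/3)) + (1) + (exp(2*I*pi/3)) + (exp(-2*I*pi/3)) + (1) + (exp(2*I*pi/3)) + (exp(-2*I*pi/3))
  = 0.
(Exp terms are combined using exp(i*s)*conj(exp(i*t)) = exp(i*(s-t)), and sums of them are collapsed using the identity that for every m > 1 the m distinct m-th roots of unity sum to 0, e.g. 1 + exp(2*I*pi/3) + exp(-2*I*pi/3) = 0.)
Dividing by |G| = 9 gives 0/9 = 0, matching the row-orthogonality relation <chi_1, chi_7> = [chi_1 = chi_7].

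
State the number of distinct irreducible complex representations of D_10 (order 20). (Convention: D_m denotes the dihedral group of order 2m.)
8

Argument: The number of irreducible complex representations of a finite group equals its number of conjugacy classes. D_10 has 8 conjugacy classes (n/2 + 3 for n even), so D_10 (order 20) has exactly 8 irreducible complex representations.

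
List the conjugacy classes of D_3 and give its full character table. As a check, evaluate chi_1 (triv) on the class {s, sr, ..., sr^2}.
Conjugacy classes: {e} of size 1, {r^1, r^2} of size 2, {s, sr, ..., sr^2} of size 3.
Character table:
  irrep \ class              {e} (size 1)  {r^1, r^2} (size 2)  {s, sr, ..., sr^2} (size 3)
  chi_1 (triv)               1             1                    1                          
  chi_2 (sign: r->1, s->-1)  1             1                    -1                         
  chi_3 (2d, j=1)            2             -1                   0                          

Spot check: chi_1 (triv) on {s, sr, ..., sr^2} = 1.

Proof sketch: D_3 has order 2*3 = 6 with 3 conjugacy classes, hence 3 irreducibles. Sum of squared dims 1 + 1 + 4 = 6 = |G|. Linear characters come from the abelianisation; the 2-dimensional irreps have character r^k -> 2*cos(2*pi*j*k/3), reflections -> 0.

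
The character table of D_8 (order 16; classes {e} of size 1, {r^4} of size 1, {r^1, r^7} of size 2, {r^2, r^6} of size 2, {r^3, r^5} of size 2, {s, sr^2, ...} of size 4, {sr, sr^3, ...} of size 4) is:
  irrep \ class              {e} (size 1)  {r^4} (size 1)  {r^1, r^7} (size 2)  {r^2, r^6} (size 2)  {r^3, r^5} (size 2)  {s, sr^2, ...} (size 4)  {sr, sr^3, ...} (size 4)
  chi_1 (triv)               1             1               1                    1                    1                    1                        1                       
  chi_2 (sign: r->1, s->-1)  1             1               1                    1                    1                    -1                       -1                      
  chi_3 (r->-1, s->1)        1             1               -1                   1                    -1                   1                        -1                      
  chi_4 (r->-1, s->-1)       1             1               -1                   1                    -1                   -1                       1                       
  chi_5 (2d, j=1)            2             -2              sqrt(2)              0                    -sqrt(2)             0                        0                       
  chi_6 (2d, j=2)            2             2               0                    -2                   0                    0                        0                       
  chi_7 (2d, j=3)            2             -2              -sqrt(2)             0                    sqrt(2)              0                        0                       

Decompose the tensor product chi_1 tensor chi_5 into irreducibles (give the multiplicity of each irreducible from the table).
chi_1 tensor chi_5 = chi_5 (all other irreducibles have multiplicity 0).

The character of a tensor product is the pointwise product (chi_1 * chi_5)(C) = chi_1(C) * chi_5(C):
  {e}: (1)*(2), {r^4}: (1)*(-2), {r^1, r^7}: (1)*(sqrt(2)), {r^2, r^6}: (1)*(0), {r^3, r^5}: (1)*(-sqrt(2)), {s, sr^2, ...}: (1)*(0), {sr, sr^3, ...}: (1)*(0)
so (chi_1 * chi_5) takes values
  {e} -> 2, {r^4} -> -2, {r^1, r^7} -> sqrt(2), {r^2, r^6} -> 0, {r^3, r^5} -> -sqrt(2), {s, sr^2, ...} -> 0, {sr, sr^3, ...} -> 0.
Now take the inner product of this character with each irreducible chi from the table, <chi_1*chi_5, chi> = (1/16) sum_C |C| (chi_1*chi_5)(C) conj(chi(C)):
  <chi_1*chi_5, chi_1> = (1/16)[1*(2)*conj(1) + 1*(-2)*conj(1) + 2*(sqrt(2))*conj(1) + 2*(0)*conj(1) + 2*(-sqrt(2))*conj(1) + 4*(0)*conj(1) + 4*(0)*conj(1)]
      = (1/16)[(2) + (-2) + (2*sqrt(2)) + (0) + (-2*sqrt(2)) + (0) + (0)] = 0/16 = 0
  <chi_1*chi_5, chi_2> = (1/16)[1*(2)*conj(1) + 1*(-2)*conj(1) + 2*(sqrt(2))*conj(1) + 2*(0)*conj(1) + 2*(-sqrt(2))*conj(1) + 4*(0)*conj(-1) + 4*(0)*conj(-1)]
      = (1/16)[(2) + (-2) + (2*sqrt(2)) + (0) + (-2*sqrt(2)) + (0) + (0)] = 0/16 = 0
  <chi_1*chi_5, chi_3> = (1/16)[1*(2)*conj(1) + 1*(-2)*conj(1) + 2*(sqrt(2))*conj(-1) + 2*(0)*conj(1) + 2*(-sqrt(2))*conj(-1) + 4*(0)*conj(1) + 4*(0)*conj(-1)]
      = (1/16)[(2) + (-2) + (-2*sqrt(2)) + (0) + (2*sqrt(2)) + (0) + (0)] = 0/16 = 0
  <chi_1*chi_5, chi_4> = (1/16)[1*(2)*conj(1) + 1*(-2)*conj(1) + 2*(sqrt(2))*conj(-1) + 2*(0)*conj(1) + 2*(-sqrt(2))*conj(-1) + 4*(0)*conj(-1) + 4*(0)*conj(1)]
      = (1/16)[(2) + (-2) + (-2*sqrt(2)) + (0) + (2*sqrt(2)) + (0) + (0)] = 0/16 = 0
  <chi_1*chi_5, chi_5> = (1/16)[1*(2)*conj(2) + 1*(-2)*conj(-2) + 2*(sqrt(2))*conj(sqrt(2)) + 2*(0)*conj(0) + 2*(-sqrt(2))*conj(-sqrt(2)) + 4*(0)*conj(0) + 4*(0)*conj(0)]
      = (1/16)[(4) + (4) + (4) + (0) + (4) + (0) + (0)] = 16/16 = 1
  <chi_1*chi_5, chi_6> = (1/16)[1*(2)*conj(2) + 1*(-2)*conj(2) + 2*(sqrt(2))*conj(0) + 2*(0)*conj(-2) + 2*(-sqrt(2))*conj(0) + 4*(0)*conj(0) + 4*(0)*conj(0)]
      = (1/16)[(4) + (-4) + (0) + (0) + (0) + (0) + (0)] = 0/16 = 0
  <chi_1*chi_5, chi_7> = (1/16)[1*(2)*conj(2) + 1*(-2)*conj(-2) + 2*(sqrt(2))*conj(-sqrt(2)) + 2*(0)*conj(0) + 2*(-sqrt(2))*conj(sqrt(2)) + 4*(0)*conj(0) + 4*(0)*conj(0)]
      = (1/16)[(4) + (4) + (-4) + (0) + (-4) + (0) + (0)] = 0/16 = 0
Hence the multiplicities are chi_5: 1. Dimension check: dim(chi_1)*dim(chi_5) = 1*2 = 2 and sum (mult * dim) = 1*2 = 2.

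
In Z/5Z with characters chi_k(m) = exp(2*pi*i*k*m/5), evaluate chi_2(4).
chi_2(4) = zeta_5^8 = exp(-4*I*pi/5)

Working: chi_2(4) = zeta_5^(2*4) = zeta_5^8. Since zeta_5^5 = 1, this equals zeta_5^3 = exp(2*pi*i*3/5) = exp(-4*I*pi/5).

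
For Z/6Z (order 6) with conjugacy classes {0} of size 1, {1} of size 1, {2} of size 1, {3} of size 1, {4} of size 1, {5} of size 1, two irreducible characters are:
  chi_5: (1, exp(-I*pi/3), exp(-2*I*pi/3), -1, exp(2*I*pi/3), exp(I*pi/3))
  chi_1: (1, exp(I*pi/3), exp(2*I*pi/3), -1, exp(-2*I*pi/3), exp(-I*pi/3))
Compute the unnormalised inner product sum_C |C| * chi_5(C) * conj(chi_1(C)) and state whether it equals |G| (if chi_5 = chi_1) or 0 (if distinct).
Sum = 0; so <chi_5, chi_1> = 0 (distinct irreducibles are orthogonal).

Explanation: Compute term by term over conjugacy classes (|C| * chi_5(C) * conj(chi_1(C))):
  1*(1)*conj(1) + 1*(exp(-I*pi/3))*conj(exp(I*pi/3)) + 1*(exp(-2*I*pi/3))*conj(exp(2*I*pi/3)) + 1*(-1)*conj(-1) + 1*(exp(2*I*pi/3))*conj(exp(-2*I*pi/3)) + 1*(exp(I*pi/3))*conj(exp(-I*pi/3))
  = (1) + (exp(-2*I*pi/3)) + (exp(2*I*pi/3)) + (1) + (exp(-2*I*pi/3)) + (exp(2*I*pi/3))
  = 0.
(Exp terms are combined using exp(i*s)*conj(exp(i*t)) = exp(i*(s-t)), and sums of them are collapsed using the identity that for every m > 1 the m distinct m-th roots of unity sum to 0, e.g. 1 + exp(2*I*pi/3) + exp(-2*I*pi/3) = 0.)
Dividing by |G| = 6 gives 0/6 = 0, matching the row-orthogonality relation <chi_5, chi_1> = [chi_5 = chi_1].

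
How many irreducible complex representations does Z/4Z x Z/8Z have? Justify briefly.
32

Working: The number of irreducible complex representations of a finite group equals its number of conjugacy classes. Z/4Z x Z/8Z is abelian of order 32, so every element is its own conjugacy class: 32 classes, so Z/4Z x Z/8Z (order 32) has exactly 32 irreducible complex representations.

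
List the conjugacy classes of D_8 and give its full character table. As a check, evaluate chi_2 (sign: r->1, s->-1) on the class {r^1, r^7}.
Conjugacy classes: {e} of size 1, {r^4} of size 1, {r^1, r^7} of size 2, {r^2, r^6} of size 2, {r^3, r^5} of size 2, {s, sr^2, ...} of size 4, {sr, sr^3, ...} of size 4.
Character table:
  irrep \ class              {e} (size 1)  {r^4} (size 1)  {r^1, r^7} (size 2)  {r^2, r^6} (size 2)  {r^3, r^5} (size 2)  {s, sr^2, ...} (size 4)  {sr, sr^3, ...} (size 4)
  chi_1 (triv)               1             1               1                    1                    1                    1                        1                       
  chi_2 (sign: r->1, s->-1)  1             1               1                    1                    1                    -1                       -1                      
  chi_3 (r->-1, s->1)        1             1               -1                   1                    -1                   1                        -1                      
  chi_4 (r->-1, s->-1)       1             1               -1                   1                    -1                   -1                       1                       
  chi_5 (2d, j=1)            2             -2              sqrt(2)              0                    -sqrt(2)             0                        0                       
  chi_6 (2d, j=2)            2             2               0                    -2                   0                    0                        0                       
  chi_7 (2d, j=3)            2             -2              -sqrt(2)             0                    sqrt(2)              0                        0                       

Spot check: chi_2 (sign: r->1, s->-1) on {r^1, r^7} = 1.

Justification: D_8 has order 2*8 = 16 with 7 conjugacy classes, hence 7 irreducibles. Sum of squared dims 1 + 1 + 1 + 1 + 4 + 4 + 4 = 16 = |G|. Linear characters come from the abelianisation; the 2-dimensional irreps have character r^k -> 2*cos(2*pi*j*k/8), reflections -> 0.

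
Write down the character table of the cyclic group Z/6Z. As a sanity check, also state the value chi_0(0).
Character table of Z/6Z (irreps indexed chi_0,...,chi_5 with chi_k(m) = zeta_6^(k*m), zeta_6 = exp(2*pi*i/6)):
  irrep \ class  {0} (size 1)  {1} (size 1)    {2} (size 1)    {3} (size 1)  {4} (size 1)    {5} (size 1)  
  chi_0          1             1               1               1             1               1             
  chi_1          1             exp(I*pi/3)     exp(2*I*pi/3)   -1            exp(-2*I*pi/3)  exp(-I*pi/3)  
  chi_2          1             exp(2*I*pi/3)   exp(-2*I*pi/3)  1             exp(2*I*pi/3)   exp(-2*I*pi/3)
  chi_3          1             -1              1               -1            1               -1            
  chi_4          1             exp(-2*I*pi/3)  exp(2*I*pi/3)   1             exp(-2*I*pi/3)  exp(2*I*pi/3) 
  chi_5          1             exp(-I*pi/3)    exp(-2*I*pi/3)  -1            exp(2*I*pi/3)   exp(I*pi/3)   

Spot check: chi_0(0) = zeta_6^(0*0) = zeta_6^0 = 1.

Derivation: Z/6Z is abelian, so all 6 irreducible complex representations are 1-dimensional. They are given by chi_k(m) = zeta_6^(k*m) for k = 0,...,5. Row orthogonality: sum_m chi_k(m) conj(chi_l(m)) = 6 * [k = l].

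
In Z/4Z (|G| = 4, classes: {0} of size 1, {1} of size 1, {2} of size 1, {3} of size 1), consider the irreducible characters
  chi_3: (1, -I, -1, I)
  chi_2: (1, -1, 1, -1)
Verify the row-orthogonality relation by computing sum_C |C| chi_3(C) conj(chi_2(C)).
Sum = 0; so <chi_3, chi_2> = 0 (distinct irreducibles are orthogonal).

Justification: Compute term by term over conjugacy classes (|C| * chi_3(C) * conj(chi_2(C))):
  1*(1)*conj(1) + 1*(-I)*conj(-1) + 1*(-1)*conj(1) + 1*(I)*conj(-1)
  = (1) + (I) + (-1) + (-I)
  = 0.
(Exp terms are combined using exp(i*s)*conj(exp(i*t)) = exp(i*(s-t)), and sums of them are collapsed using the identity that for every m > 1 the m distinct m-th roots of unity sum to 0, e.g. 1 + exp(2*I*pi/3) + exp(-2*I*pi/3) = 0.)
Dividing by |G| = 4 gives 0/4 = 0, matching the row-orthogonality relation <chi_3, chi_2> = [chi_3 = chi_2].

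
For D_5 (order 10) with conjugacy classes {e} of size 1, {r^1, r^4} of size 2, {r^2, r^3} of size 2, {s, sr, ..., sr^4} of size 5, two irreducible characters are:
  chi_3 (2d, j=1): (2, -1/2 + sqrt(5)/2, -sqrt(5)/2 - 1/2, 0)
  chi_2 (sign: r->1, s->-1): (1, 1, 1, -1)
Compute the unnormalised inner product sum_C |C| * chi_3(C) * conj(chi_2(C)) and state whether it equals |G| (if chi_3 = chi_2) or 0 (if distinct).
Sum = 0; so <chi_3, chi_2> = 0 (distinct irreducibles are orthogonal).

Derivation: Compute term by term over conjugacy classes (|C| * chi_3(C) * conj(chi_2(C))):
  1*(2)*conj(1) + 2*(-1/2 + sqrt(5)/2)*conj(1) + 2*(-sqrt(5)/2 - 1/2)*conj(1) + 5*(0)*conj(-1)
  = (2) + (-1 + sqrt(5)) + (-sqrt(5) - 1) + (0)
  = 0.
Dividing by |G| = 10 gives 0/10 = 0, matching the row-orthogonality relation <chi_3, chi_2> = [chi_3 = chi_2].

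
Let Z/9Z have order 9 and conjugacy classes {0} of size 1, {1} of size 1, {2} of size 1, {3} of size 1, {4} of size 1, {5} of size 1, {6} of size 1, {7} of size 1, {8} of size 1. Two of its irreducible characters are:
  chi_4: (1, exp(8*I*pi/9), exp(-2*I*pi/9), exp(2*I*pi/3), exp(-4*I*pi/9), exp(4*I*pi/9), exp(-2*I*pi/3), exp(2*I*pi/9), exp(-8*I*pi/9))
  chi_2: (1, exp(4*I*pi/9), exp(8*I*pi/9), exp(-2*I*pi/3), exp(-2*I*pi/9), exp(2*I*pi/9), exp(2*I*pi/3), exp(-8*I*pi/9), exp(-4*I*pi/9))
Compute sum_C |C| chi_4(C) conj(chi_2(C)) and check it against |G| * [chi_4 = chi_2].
Sum = 0; so <chi_4, chi_2> = 0 (distinct irreducibles are orthogonal).

Compute term by term over conjugacy classes (|C| * chi_4(C) * conj(chi_2(C))):
  1*(1)*conj(1) + 1*(exp(8*I*pi/9))*conj(exp(4*I*pi/9)) + 1*(exp(-2*I*pi/9))*conj(exp(8*I*pi/9)) + 1*(exp(2*I*pi/3))*conj(exp(-2*I*pi/3)) + 1*(exp(-4*I*pi/9))*conj(exp(-2*I*pi/9)) + 1*(exp(4*I*pi/9))*conj(exp(2*I*pi/9)) + 1*(exp(-2*I*pi/3))*conj(exp(2*I*pi/3)) + 1*(exp(2*I*pi/9))*conj(exp(-8*I*pi/9)) + 1*(exp(-8*I*pi/9))*conj(exp(-4*I*pi/9))
  = (1) + (exp(4*I*pi/9)) + (exp(8*I*pi/9)) + (exp(-2*I*pi/3)) + (exp(-2*I*pi/9)) + (exp(2*I*pi/9)) + (exp(2*I*pi/3)) + (exp(-8*I*pi/9)) + (exp(-4*I*pi/9))
  = 0.
(Exp terms are combined using exp(i*s)*conj(exp(i*t)) = exp(i*(s-t)), and sums of them are collapsed using the identity that for every m > 1 the m distinct m-th roots of unity sum to 0, e.g. 1 + exp(2*I*pi/3) + exp(-2*I*pi/3) = 0.)
Dividing by |G| = 9 gives 0/9 = 0, matching the row-orthogonality relation <chi_4, chi_2> = [chi_4 = chi_2].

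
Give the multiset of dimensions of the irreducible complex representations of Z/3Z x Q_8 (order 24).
Dimensions: 1, 1, 1, 1, 1, 1, 1, 1, 1, 1, 1, 1, 2, 2, 2

Justification: There are 15 irreducibles (= number of conjugacy classes). Their dimensions d_i satisfy sum d_i^2 = |G| = 24: 1 + 1 + 1 + 1 + 1 + 1 + 1 + 1 + 1 + 1 + 1 + 1 + 4 + 4 + 4 = 24. (For the product with Z/3Z: each of the 3 1-dim characters of Z/3Z tensors with each irrep of Q_8, giving 3 copies of each Q_8-dimension.)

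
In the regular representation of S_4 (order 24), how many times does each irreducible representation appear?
Each irreducible V_i of dimension d_i appears with multiplicity d_i, i.e. rho_reg = (direct sum over all irreducibles V_i) d_i V_i. The irreducible dimensions for S_4 are 1, 1, 2, 3, 3: 2 irreducibles of dimension 1, each with multiplicity 1; 1 irreducible of dimension 2, with multiplicity 2; 2 irreducibles of dimension 3, each with multiplicity 3. Total dimension 2*1*1 + 1*2*2 + 2*3*3 = 24 = |G|.

Details: General theorem: in the regular representation of a finite group G, each irreducible appears with multiplicity equal to its dimension. Check: dim(rho_reg) = sum d_i^2 = 1 + 1 + 4 + 9 + 9 = 24 = |G|.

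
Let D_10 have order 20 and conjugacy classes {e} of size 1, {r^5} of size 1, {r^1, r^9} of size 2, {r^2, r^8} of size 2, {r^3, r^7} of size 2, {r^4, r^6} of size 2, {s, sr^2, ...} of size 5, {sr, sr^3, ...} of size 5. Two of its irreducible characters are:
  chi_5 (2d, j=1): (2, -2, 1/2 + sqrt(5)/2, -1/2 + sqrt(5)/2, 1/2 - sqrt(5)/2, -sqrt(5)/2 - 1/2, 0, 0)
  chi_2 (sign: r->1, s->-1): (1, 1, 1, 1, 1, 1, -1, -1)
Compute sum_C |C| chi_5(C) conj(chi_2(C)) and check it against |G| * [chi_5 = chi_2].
Sum = 0; so <chi_5, chi_2> = 0 (distinct irreducibles are orthogonal).

Details: Compute term by term over conjugacy classes (|C| * chi_5(C) * conj(chi_2(C))):
  1*(2)*conj(1) + 1*(-2)*conj(1) + 2*(1/2 + sqrt(5)/2)*conj(1) + 2*(-1/2 + sqrt(5)/2)*conj(1) + 2*(1/2 - sqrt(5)/2)*conj(1) + 2*(-sqrt(5)/2 - 1/2)*conj(1) + 5*(0)*conj(-1) + 5*(0)*conj(-1)
  = (2) + (-2) + (1 + sqrt(5)) + (-1 + sqrt(5)) + (1 - sqrt(5)) + (-sqrt(5) - 1) + (0) + (0)
  = 0.
Dividing by |G| = 20 gives 0/20 = 0, matching the row-orthogonality relation <chi_5, chi_2> = [chi_5 = chi_2].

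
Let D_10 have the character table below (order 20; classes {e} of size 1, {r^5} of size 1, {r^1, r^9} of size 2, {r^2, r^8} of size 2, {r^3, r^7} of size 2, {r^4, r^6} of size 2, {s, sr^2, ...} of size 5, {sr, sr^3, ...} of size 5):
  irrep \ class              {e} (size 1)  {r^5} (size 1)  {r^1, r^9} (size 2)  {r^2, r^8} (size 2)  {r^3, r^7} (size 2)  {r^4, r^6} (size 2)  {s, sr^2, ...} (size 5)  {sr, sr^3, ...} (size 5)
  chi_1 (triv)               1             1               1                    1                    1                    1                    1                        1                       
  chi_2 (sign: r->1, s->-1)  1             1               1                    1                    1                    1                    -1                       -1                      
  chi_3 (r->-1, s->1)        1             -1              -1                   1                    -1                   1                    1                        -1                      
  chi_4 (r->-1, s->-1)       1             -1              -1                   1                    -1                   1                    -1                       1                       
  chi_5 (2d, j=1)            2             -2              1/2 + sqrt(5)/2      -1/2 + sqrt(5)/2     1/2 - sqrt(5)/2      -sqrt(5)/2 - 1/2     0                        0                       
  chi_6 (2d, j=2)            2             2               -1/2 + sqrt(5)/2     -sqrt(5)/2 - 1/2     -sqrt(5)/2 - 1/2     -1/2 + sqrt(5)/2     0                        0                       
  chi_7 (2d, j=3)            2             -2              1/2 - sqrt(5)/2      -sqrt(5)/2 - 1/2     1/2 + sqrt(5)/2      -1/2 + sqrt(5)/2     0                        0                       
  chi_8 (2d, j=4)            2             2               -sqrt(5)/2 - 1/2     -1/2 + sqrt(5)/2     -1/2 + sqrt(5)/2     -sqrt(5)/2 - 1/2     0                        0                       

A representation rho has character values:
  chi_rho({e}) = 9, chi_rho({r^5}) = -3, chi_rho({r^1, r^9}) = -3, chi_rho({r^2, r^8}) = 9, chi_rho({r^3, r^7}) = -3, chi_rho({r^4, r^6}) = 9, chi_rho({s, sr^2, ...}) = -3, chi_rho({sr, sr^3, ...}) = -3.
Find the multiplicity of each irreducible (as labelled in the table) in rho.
Multiplicities: chi_1: 0, chi_2: 3, chi_3: 3, chi_4: 3, chi_5: 0, chi_6: 0, chi_7: 0, chi_8: 0.

Justification: Use <chi_rho, chi> = (1/|G|) sum_C |C| * chi_rho(C) * conj(chi(C)) with |G| = 20 for each irreducible chi in the table:
  <chi_rho, chi_1> = (1/20)[1*(9)*conj(1) + 1*(-3)*conj(1) + 2*(-3)*conj(1) + 2*(9)*conj(1) + 2*(-3)*conj(1) + 2*(9)*conj(1) + 5*(-3)*conj(1) + 5*(-3)*conj(1)]
      = (1/20)[(9) + (-3) + (-6) + (18) + (-6) + (18) + (-15) + (-15)] = 0/20 = 0
  <chi_rho, chi_2> = (1/20)[1*(9)*conj(1) + 1*(-3)*conj(1) + 2*(-3)*conj(1) + 2*(9)*conj(1) + 2*(-3)*conj(1) + 2*(9)*conj(1) + 5*(-3)*conj(-1) + 5*(-3)*conj(-1)]
      = (1/20)[(9) + (-3) + (-6) + (18) + (-6) + (18) + (15) + (15)] = 60/20 = 3
  <chi_rho, chi_3> = (1/20)[1*(9)*conj(1) + 1*(-3)*conj(-1) + 2*(-3)*conj(-1) + 2*(9)*conj(1) + 2*(-3)*conj(-1) + 2*(9)*conj(1) + 5*(-3)*conj(1) + 5*(-3)*conj(-1)]
      = (1/20)[(9) + (3) + (6) + (18) + (6) + (18) + (-15) + (15)] = 60/20 = 3
  <chi_rho, chi_4> = (1/20)[1*(9)*conj(1) + 1*(-3)*conj(-1) + 2*(-3)*conj(-1) + 2*(9)*conj(1) + 2*(-3)*conj(-1) + 2*(9)*conj(1) + 5*(-3)*conj(-1) + 5*(-3)*conj(1)]
      = (1/20)[(9) + (3) + (6) + (18) + (6) + (18) + (15) + (-15)] = 60/20 = 3
  <chi_rho, chi_5> = (1/20)[1*(9)*conj(2) + 1*(-3)*conj(-2) + 2*(-3)*conj(1/2 + sqrt(5)/2) + 2*(9)*conj(-1/2 + sqrt(5)/2) + 2*(-3)*conj(1/2 - sqrt(5)/2) + 2*(9)*conj(-sqrt(5)/2 - 1/2) + 5*(-3)*conj(0) + 5*(-3)*conj(0)]
      = (1/20)[(18) + (6) + (-3*sqrt(5) - 3) + (-9 + 9*sqrt(5)) + (-3 + 3*sqrt(5)) + (-9*sqrt(5) - 9) + (0) + (0)] = 0/20 = 0
  <chi_rho, chi_6> = (1/20)[1*(9)*conj(2) + 1*(-3)*conj(2) + 2*(-3)*conj(-1/2 + sqrt(5)/2) + 2*(9)*conj(-sqrt(5)/2 - 1/2) + 2*(-3)*conj(-sqrt(5)/2 - 1/2) + 2*(9)*conj(-1/2 + sqrt(5)/2) + 5*(-3)*conj(0) + 5*(-3)*conj(0)]
      = (1/20)[(18) + (-6) + (3 - 3*sqrt(5)) + (-9*sqrt(5) - 9) + (3 + 3*sqrt(5)) + (-9 + 9*sqrt(5)) + (0) + (0)] = 0/20 = 0
  <chi_rho, chi_7> = (1/20)[1*(9)*conj(2) + 1*(-3)*conj(-2) + 2*(-3)*conj(1/2 - sqrt(5)/2) + 2*(9)*conj(-sqrt(5)/2 - 1/2) + 2*(-3)*conj(1/2 + sqrt(5)/2) + 2*(9)*conj(-1/2 + sqrt(5)/2) + 5*(-3)*conj(0) + 5*(-3)*conj(0)]
      = (1/20)[(18) + (6) + (-3 + 3*sqrt(5)) + (-9*sqrt(5) - 9) + (-3*sqrt(5) - 3) + (-9 + 9*sqrt(5)) + (0) + (0)] = 0/20 = 0
  <chi_rho, chi_8> = (1/20)[1*(9)*conj(2) + 1*(-3)*conj(2) + 2*(-3)*conj(-sqrt(5)/2 - 1/2) + 2*(9)*conj(-1/2 + sqrt(5)/2) + 2*(-3)*conj(-1/2 + sqrt(5)/2) + 2*(9)*conj(-sqrt(5)/2 - 1/2) + 5*(-3)*conj(0) + 5*(-3)*conj(0)]
      = (1/20)[(18) + (-6) + (3 + 3*sqrt(5)) + (-9 + 9*sqrt(5)) + (3 - 3*sqrt(5)) + (-9*sqrt(5) - 9) + (0) + (0)] = 0/20 = 0
Dimension check: dim(rho) = sum (mult * dim) = 0*1 + 3*1 + 3*1 + 3*1 + 0*2 + 0*2 + 0*2 + 0*2 = 9 = chi_rho(e) = 9.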